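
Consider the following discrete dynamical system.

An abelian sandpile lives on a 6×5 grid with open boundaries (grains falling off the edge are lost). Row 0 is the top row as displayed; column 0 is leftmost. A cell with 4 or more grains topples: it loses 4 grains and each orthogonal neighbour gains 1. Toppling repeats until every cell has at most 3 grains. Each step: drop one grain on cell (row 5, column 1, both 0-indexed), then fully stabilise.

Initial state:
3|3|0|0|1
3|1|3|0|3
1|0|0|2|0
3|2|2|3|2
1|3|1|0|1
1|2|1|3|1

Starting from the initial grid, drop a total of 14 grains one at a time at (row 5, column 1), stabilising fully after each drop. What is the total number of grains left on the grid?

52

k=0  3|3|0|0|1
3|1|3|0|3
1|0|0|2|0
3|2|2|3|2
1|3|1|0|1
1|2|1|3|1
k=1  3|3|0|0|1
3|1|3|0|3
1|0|0|2|0
3|2|2|3|2
1|3|1|0|1
1|3|1|3|1
k=2  3|3|0|0|1
3|1|3|0|3
1|0|0|2|0
3|3|2|3|2
2|0|2|0|1
2|1|2|3|1
k=3  3|3|0|0|1
3|1|3|0|3
1|0|0|2|0
3|3|2|3|2
2|0|2|0|1
2|2|2|3|1
k=4  3|3|0|0|1
3|1|3|0|3
1|0|0|2|0
3|3|2|3|2
2|0|2|0|1
2|3|2|3|1
k=5  3|3|0|0|1
3|1|3|0|3
1|0|0|2|0
3|3|2|3|2
2|1|2|0|1
3|0|3|3|1
k=6  3|3|0|0|1
3|1|3|0|3
1|0|0|2|0
3|3|2|3|2
2|1|2|0|1
3|1|3|3|1
k=7  3|3|0|0|1
3|1|3|0|3
1|0|0|2|0
3|3|2|3|2
2|1|2|0|1
3|2|3|3|1
k=8  3|3|0|0|1
3|1|3|0|3
1|0|0|2|0
3|3|2|3|2
2|1|2|0|1
3|3|3|3|1
k=9  3|3|0|0|1
3|1|3|0|3
1|0|0|2|0
3|3|2|3|2
3|2|3|1|1
0|2|1|0|2
k=10  3|3|0|0|1
3|1|3|0|3
1|0|0|2|0
3|3|2|3|2
3|2|3|1|1
0|3|1|0|2
k=11  3|3|0|0|1
3|1|3|0|3
1|0|0|2|0
3|3|2|3|2
3|3|3|1|1
1|0|2|0|2
k=12  3|3|0|0|1
3|1|3|0|3
1|0|0|2|0
3|3|2|3|2
3|3|3|1|1
1|1|2|0|2
k=13  3|3|0|0|1
3|1|3|0|3
1|0|0|2|0
3|3|2|3|2
3|3|3|1|1
1|2|2|0|2
k=14  3|3|0|0|1
3|1|3|0|3
1|0|0|2|0
3|3|2|3|2
3|3|3|1|1
1|3|2|0|2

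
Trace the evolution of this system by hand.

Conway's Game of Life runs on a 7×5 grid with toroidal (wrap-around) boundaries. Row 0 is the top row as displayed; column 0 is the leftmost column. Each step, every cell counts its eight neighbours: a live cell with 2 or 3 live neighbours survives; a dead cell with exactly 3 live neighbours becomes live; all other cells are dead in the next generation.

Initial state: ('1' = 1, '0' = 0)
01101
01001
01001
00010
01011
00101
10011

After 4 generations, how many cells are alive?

[0] 01101
01001
01001
00010
01011
00101
10011
[1] 01100
01001
00111
00010
10001
01100
00000
[2] 11100
01001
10101
10100
11111
11000
00000
[3] 11100
00001
00101
00000
00010
00010
00100
[4] 11110
00101
00010
00010
00000
00110
00110

12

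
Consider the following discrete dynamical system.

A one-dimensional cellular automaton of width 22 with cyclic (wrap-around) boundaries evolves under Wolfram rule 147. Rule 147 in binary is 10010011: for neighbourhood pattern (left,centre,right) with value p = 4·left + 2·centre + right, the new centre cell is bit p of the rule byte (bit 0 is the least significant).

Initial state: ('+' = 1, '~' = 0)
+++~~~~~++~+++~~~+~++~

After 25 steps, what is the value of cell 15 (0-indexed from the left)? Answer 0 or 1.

0

0) +++~~~~~++~+++~~~+~++~
1) ~+~+++++~~~~+~+++~~~~~
2) +~~~+++~++++~~~+~+++++
3) ~+++~+~~~++~+++~~~++++
4) ~~+~~~+++~~~~+~+++~++~
5) ++~+++~+~++++~~~+~~~~+
6) +~~~+~~~~~++~+++~++++~
7) ~+++~+++++~~~~+~~~++~~
8) +~+~~~+++~++++~+++~~++
9) ~~~+++~+~~~++~~~+~++~+
10) +++~+~~~+++~~+++~~~~~~
11) ~+~~~+++~+~++~+~++++++
12) ~~+++~+~~~~~~~~~~++++~
13) ++~+~~~++++++++++~++~+
14) +~~~+++~++++++++~~~~~~
15) ~+++~+~~~++++++~++++++
16) ~~+~~~+++~++++~~~++++~
17) ++~+++~+~~~++~+++~++~+
18) +~~~+~~~+++~~~~+~~~~~~
19) ~+++~+++~+~++++~++++++
20) ~~+~~~+~~~~~++~~~++++~
21) ++~+++~+++++~~+++~++~+
22) +~~~+~~~+++~++~+~~~~~~
23) ~+++~+++~+~~~~~~++++++
24) ~~+~~~+~~~++++++~++++~
25) ++~+++~+++~++++~~~++~+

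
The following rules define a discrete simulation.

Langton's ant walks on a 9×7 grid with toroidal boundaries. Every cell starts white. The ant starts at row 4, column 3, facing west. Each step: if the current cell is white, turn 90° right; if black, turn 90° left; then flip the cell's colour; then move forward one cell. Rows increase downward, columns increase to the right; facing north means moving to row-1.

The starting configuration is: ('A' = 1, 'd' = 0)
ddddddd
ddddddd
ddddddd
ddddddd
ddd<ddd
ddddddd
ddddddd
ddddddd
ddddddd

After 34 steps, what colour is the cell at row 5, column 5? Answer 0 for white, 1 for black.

k=0  ddddddd
ddddddd
ddddddd
ddddddd
ddd<ddd
ddddddd
ddddddd
ddddddd
ddddddd
k=1  ddddddd
ddddddd
ddddddd
ddd^ddd
dddAddd
ddddddd
ddddddd
ddddddd
ddddddd
k=2  ddddddd
ddddddd
ddddddd
dddA>dd
dddAddd
ddddddd
ddddddd
ddddddd
ddddddd
k=3  ddddddd
ddddddd
ddddddd
dddAAdd
dddAvdd
ddddddd
ddddddd
ddddddd
ddddddd
k=4  ddddddd
ddddddd
ddddddd
dddAAdd
ddd<Add
ddddddd
ddddddd
ddddddd
ddddddd
k=5  ddddddd
ddddddd
ddddddd
dddAAdd
ddddAdd
dddvddd
ddddddd
ddddddd
ddddddd
k=6  ddddddd
ddddddd
ddddddd
dddAAdd
ddddAdd
dd<Addd
ddddddd
ddddddd
ddddddd
k=7  ddddddd
ddddddd
ddddddd
dddAAdd
dd^dAdd
ddAAddd
ddddddd
ddddddd
ddddddd
k=8  ddddddd
ddddddd
ddddddd
dddAAdd
ddA>Add
ddAAddd
ddddddd
ddddddd
ddddddd
k=9  ddddddd
ddddddd
ddddddd
dddAAdd
ddAAAdd
ddAvddd
ddddddd
ddddddd
ddddddd
k=10  ddddddd
ddddddd
ddddddd
dddAAdd
ddAAAdd
ddAd>dd
ddddddd
ddddddd
ddddddd
k=11  ddddddd
ddddddd
ddddddd
dddAAdd
ddAAAdd
ddAdAdd
ddddvdd
ddddddd
ddddddd
k=12  ddddddd
ddddddd
ddddddd
dddAAdd
ddAAAdd
ddAdAdd
ddd<Add
ddddddd
ddddddd
k=13  ddddddd
ddddddd
ddddddd
dddAAdd
ddAAAdd
ddA^Add
dddAAdd
ddddddd
ddddddd
k=14  ddddddd
ddddddd
ddddddd
dddAAdd
ddAAAdd
ddAA>dd
dddAAdd
ddddddd
ddddddd
k=15  ddddddd
ddddddd
ddddddd
dddAAdd
ddAA^dd
ddAAddd
dddAAdd
ddddddd
ddddddd
k=16  ddddddd
ddddddd
ddddddd
dddAAdd
ddA<ddd
ddAAddd
dddAAdd
ddddddd
ddddddd
k=17  ddddddd
ddddddd
ddddddd
dddAAdd
ddAdddd
ddAvddd
dddAAdd
ddddddd
ddddddd
k=18  ddddddd
ddddddd
ddddddd
dddAAdd
ddAdddd
ddAd>dd
dddAAdd
ddddddd
ddddddd
k=19  ddddddd
ddddddd
ddddddd
dddAAdd
ddAdddd
ddAdAdd
dddAvdd
ddddddd
ddddddd
k=20  ddddddd
ddddddd
ddddddd
dddAAdd
ddAdddd
ddAdAdd
dddAd>d
ddddddd
ddddddd
k=21  ddddddd
ddddddd
ddddddd
dddAAdd
ddAdddd
ddAdAdd
dddAdAd
dddddvd
ddddddd
k=22  ddddddd
ddddddd
ddddddd
dddAAdd
ddAdddd
ddAdAdd
dddAdAd
dddd<Ad
ddddddd
k=23  ddddddd
ddddddd
ddddddd
dddAAdd
ddAdddd
ddAdAdd
dddA^Ad
ddddAAd
ddddddd
k=24  ddddddd
ddddddd
ddddddd
dddAAdd
ddAdddd
ddAdAdd
dddAA>d
ddddAAd
ddddddd
k=25  ddddddd
ddddddd
ddddddd
dddAAdd
ddAdddd
ddAdA^d
dddAAdd
ddddAAd
ddddddd
k=26  ddddddd
ddddddd
ddddddd
dddAAdd
ddAdddd
ddAdAA>
dddAAdd
ddddAAd
ddddddd
k=27  ddddddd
ddddddd
ddddddd
dddAAdd
ddAdddd
ddAdAAA
dddAAdv
ddddAAd
ddddddd
k=28  ddddddd
ddddddd
ddddddd
dddAAdd
ddAdddd
ddAdAAA
dddAA<A
ddddAAd
ddddddd
k=29  ddddddd
ddddddd
ddddddd
dddAAdd
ddAdddd
ddAdA^A
dddAAAA
ddddAAd
ddddddd
k=30  ddddddd
ddddddd
ddddddd
dddAAdd
ddAdddd
ddAd<dA
dddAAAA
ddddAAd
ddddddd
k=31  ddddddd
ddddddd
ddddddd
dddAAdd
ddAdddd
ddAdddA
dddAvAA
ddddAAd
ddddddd
k=32  ddddddd
ddddddd
ddddddd
dddAAdd
ddAdddd
ddAdddA
dddAd>A
ddddAAd
ddddddd
k=33  ddddddd
ddddddd
ddddddd
dddAAdd
ddAdddd
ddAdd^A
dddAddA
ddddAAd
ddddddd
k=34  ddddddd
ddddddd
ddddddd
dddAAdd
ddAdddd
ddAddA>
dddAddA
ddddAAd
ddddddd

1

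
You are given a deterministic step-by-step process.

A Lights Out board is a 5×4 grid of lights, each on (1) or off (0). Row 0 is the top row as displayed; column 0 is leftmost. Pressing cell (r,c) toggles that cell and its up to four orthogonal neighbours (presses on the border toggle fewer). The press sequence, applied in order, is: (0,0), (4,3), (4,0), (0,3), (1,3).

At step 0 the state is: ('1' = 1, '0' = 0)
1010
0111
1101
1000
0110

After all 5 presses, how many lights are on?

gen 0: 1010
0111
1101
1000
0110
gen 1: 0110
1111
1101
1000
0110
gen 2: 0110
1111
1101
1001
0101
gen 3: 0110
1111
1101
0001
1001
gen 4: 0101
1110
1101
0001
1001
gen 5: 0100
1101
1100
0001
1001

9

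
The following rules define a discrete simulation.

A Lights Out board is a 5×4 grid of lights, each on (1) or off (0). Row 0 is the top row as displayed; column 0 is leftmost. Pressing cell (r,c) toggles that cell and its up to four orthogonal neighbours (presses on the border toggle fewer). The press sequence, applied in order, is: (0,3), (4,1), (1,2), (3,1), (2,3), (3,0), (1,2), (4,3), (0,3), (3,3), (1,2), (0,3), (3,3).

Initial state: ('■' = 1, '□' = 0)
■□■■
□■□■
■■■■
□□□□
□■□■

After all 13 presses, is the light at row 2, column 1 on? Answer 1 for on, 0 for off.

0

step 0: ■□■■
□■□■
■■■■
□□□□
□■□■
step 1: ■□□□
□■□□
■■■■
□□□□
□■□■
step 2: ■□□□
□■□□
■■■■
□■□□
■□■■
step 3: ■□■□
□□■■
■■□■
□■□□
■□■■
step 4: ■□■□
□□■■
■□□■
■□■□
■■■■
step 5: ■□■□
□□■□
■□■□
■□■■
■■■■
step 6: ■□■□
□□■□
□□■□
□■■■
□■■■
step 7: ■□□□
□■□■
□□□□
□■■■
□■■■
step 8: ■□□□
□■□■
□□□□
□■■□
□■□□
step 9: ■□■■
□■□□
□□□□
□■■□
□■□□
step 10: ■□■■
□■□□
□□□■
□■□■
□■□■
step 11: ■□□■
□□■■
□□■■
□■□■
□■□■
step 12: ■□■□
□□■□
□□■■
□■□■
□■□■
step 13: ■□■□
□□■□
□□■□
□■■□
□■□□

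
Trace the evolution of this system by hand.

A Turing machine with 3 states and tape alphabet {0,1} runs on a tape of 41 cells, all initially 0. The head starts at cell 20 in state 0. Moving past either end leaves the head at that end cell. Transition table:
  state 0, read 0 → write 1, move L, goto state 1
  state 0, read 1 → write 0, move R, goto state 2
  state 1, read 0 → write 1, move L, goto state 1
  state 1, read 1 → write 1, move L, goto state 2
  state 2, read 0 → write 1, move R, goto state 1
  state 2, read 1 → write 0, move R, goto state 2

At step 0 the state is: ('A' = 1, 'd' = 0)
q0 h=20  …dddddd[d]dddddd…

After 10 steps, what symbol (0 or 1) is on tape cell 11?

1

0) q0 h=20  …dddddd[d]dddddd…
1) q1 h=19  …dddddd[d]Addddd…
2) q1 h=18  …dddddd[d]AAdddd…
3) q1 h=17  …dddddd[d]AAAddd…
4) q1 h=16  …dddddd[d]AAAAdd…
5) q1 h=15  …dddddd[d]AAAAAd…
6) q1 h=14  …dddddd[d]AAAAAA…
7) q1 h=13  …dddddd[d]AAAAAA…
8) q1 h=12  …dddddd[d]AAAAAA…
9) q1 h=11  …dddddd[d]AAAAAA…
10) q1 h=10  …dddddd[d]AAAAAA…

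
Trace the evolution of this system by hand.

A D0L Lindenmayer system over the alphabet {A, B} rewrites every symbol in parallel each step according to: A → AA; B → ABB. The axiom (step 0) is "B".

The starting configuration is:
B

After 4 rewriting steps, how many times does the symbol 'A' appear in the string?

k=0  B
k=1  ABB
k=2  AAABBABB
k=3  AAAAAAABBABBAAABBABB
k=4  AAAAAAAAAAAAAAABBABBAAABBABBAAAAAAABBABBAAABBABB

32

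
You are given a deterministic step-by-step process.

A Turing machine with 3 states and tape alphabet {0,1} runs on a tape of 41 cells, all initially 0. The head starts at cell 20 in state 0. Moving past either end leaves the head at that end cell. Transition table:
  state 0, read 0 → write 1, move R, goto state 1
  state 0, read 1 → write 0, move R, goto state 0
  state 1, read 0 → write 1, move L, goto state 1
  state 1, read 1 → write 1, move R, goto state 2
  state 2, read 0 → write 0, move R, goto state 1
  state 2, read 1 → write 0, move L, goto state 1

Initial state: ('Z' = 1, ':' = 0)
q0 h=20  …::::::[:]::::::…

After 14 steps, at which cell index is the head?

k=0  q0 h=20  …::::::[:]::::::…
k=1  q1 h=21  …:::::Z[:]::::::…
k=2  q1 h=20  …::::::[Z]Z:::::…
k=3  q2 h=21  …:::::Z[Z]::::::…
k=4  q1 h=20  …::::::[Z]::::::…
k=5  q2 h=21  …:::::Z[:]::::::…
k=6  q1 h=22  …::::Z:[:]::::::…
k=7  q1 h=21  …:::::Z[:]Z:::::…
k=8  q1 h=20  …::::::[Z]ZZ::::…
k=9  q2 h=21  …:::::Z[Z]Z:::::…
k=10  q1 h=20  …::::::[Z]:Z::::…
k=11  q2 h=21  …:::::Z[:]Z:::::…
k=12  q1 h=22  …::::Z:[Z]::::::…
k=13  q2 h=23  …:::Z:Z[:]::::::…
k=14  q1 h=24  …::Z:Z:[:]::::::…

24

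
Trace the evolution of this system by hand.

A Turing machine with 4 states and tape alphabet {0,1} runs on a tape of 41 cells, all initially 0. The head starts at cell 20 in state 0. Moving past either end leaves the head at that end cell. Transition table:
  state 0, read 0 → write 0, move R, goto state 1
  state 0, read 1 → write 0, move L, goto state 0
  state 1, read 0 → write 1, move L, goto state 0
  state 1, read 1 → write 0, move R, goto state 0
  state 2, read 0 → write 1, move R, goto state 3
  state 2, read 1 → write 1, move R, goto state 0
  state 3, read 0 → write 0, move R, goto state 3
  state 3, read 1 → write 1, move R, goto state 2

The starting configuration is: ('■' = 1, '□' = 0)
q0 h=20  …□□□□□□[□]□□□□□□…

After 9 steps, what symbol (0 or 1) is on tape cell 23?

gen 0: q0 h=20  …□□□□□□[□]□□□□□□…
gen 1: q1 h=21  …□□□□□□[□]□□□□□□…
gen 2: q0 h=20  …□□□□□□[□]■□□□□□…
gen 3: q1 h=21  …□□□□□□[■]□□□□□□…
gen 4: q0 h=22  …□□□□□□[□]□□□□□□…
gen 5: q1 h=23  …□□□□□□[□]□□□□□□…
gen 6: q0 h=22  …□□□□□□[□]■□□□□□…
gen 7: q1 h=23  …□□□□□□[■]□□□□□□…
gen 8: q0 h=24  …□□□□□□[□]□□□□□□…
gen 9: q1 h=25  …□□□□□□[□]□□□□□□…

0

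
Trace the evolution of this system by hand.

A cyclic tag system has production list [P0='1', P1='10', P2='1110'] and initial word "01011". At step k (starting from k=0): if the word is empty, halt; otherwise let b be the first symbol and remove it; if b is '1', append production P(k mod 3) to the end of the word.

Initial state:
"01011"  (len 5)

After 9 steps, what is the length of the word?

k=0  "01011"  (len 5)
k=1  "1011"  (len 4)
k=2  "01110"  (len 5)
k=3  "1110"  (len 4)
k=4  "1101"  (len 4)
k=5  "10110"  (len 5)
k=6  "01101110"  (len 8)
k=7  "1101110"  (len 7)
k=8  "10111010"  (len 8)
k=9  "01110101110"  (len 11)

11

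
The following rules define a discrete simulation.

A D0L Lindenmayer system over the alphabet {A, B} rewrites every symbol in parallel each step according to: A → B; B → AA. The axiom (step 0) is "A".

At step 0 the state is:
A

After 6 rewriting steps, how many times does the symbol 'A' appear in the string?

[0] A
[1] B
[2] AA
[3] BB
[4] AAAA
[5] BBBB
[6] AAAAAAAA

8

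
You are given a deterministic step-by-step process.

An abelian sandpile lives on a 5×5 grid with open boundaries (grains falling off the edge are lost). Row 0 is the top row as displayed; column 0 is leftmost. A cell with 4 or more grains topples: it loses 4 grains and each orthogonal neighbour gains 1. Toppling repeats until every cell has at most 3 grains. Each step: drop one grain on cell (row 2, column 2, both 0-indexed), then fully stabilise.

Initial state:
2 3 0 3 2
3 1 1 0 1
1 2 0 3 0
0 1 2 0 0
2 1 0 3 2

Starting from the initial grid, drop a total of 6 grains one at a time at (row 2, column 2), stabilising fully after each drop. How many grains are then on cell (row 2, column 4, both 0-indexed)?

t=0: 2 3 0 3 2
3 1 1 0 1
1 2 0 3 0
0 1 2 0 0
2 1 0 3 2
t=1: 2 3 0 3 2
3 1 1 0 1
1 2 1 3 0
0 1 2 0 0
2 1 0 3 2
t=2: 2 3 0 3 2
3 1 1 0 1
1 2 2 3 0
0 1 2 0 0
2 1 0 3 2
t=3: 2 3 0 3 2
3 1 1 0 1
1 2 3 3 0
0 1 2 0 0
2 1 0 3 2
t=4: 2 3 0 3 2
3 1 2 1 1
1 3 1 0 1
0 1 3 1 0
2 1 0 3 2
t=5: 2 3 0 3 2
3 1 2 1 1
1 3 2 0 1
0 1 3 1 0
2 1 0 3 2
t=6: 2 3 0 3 2
3 1 2 1 1
1 3 3 0 1
0 1 3 1 0
2 1 0 3 2

1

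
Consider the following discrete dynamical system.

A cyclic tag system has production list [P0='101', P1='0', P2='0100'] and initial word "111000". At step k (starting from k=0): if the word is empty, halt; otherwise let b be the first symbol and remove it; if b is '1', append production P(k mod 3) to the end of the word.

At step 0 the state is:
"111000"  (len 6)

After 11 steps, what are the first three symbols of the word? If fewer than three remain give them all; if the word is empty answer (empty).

t=0: "111000"  (len 6)
t=1: "11000101"  (len 8)
t=2: "10001010"  (len 8)
t=3: "00010100100"  (len 11)
t=4: "0010100100"  (len 10)
t=5: "010100100"  (len 9)
t=6: "10100100"  (len 8)
t=7: "0100100101"  (len 10)
t=8: "100100101"  (len 9)
t=9: "001001010100"  (len 12)
t=10: "01001010100"  (len 11)
t=11: "1001010100"  (len 10)

100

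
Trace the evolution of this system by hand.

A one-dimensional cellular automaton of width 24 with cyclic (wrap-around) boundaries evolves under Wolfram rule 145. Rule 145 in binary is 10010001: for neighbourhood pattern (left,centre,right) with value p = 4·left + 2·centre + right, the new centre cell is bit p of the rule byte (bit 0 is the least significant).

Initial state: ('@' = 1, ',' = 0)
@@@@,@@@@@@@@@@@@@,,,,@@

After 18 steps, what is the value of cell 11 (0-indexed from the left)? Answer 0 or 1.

0) @@@@,@@@@@@@@@@@@@,,,,@@
1) @@@,,,@@@@@@@@@@@,@@@,,@
2) @@,@@,,@@@@@@@@@,,,@,@,,
3) ,,,,,@,,@@@@@@@,@@,,,,@,
4) @@@@,,@,,@@@@@,,,,@@@,,@
5) @@@,@,,@,,@@@,@@@,,@,@,,
6) ,@,,,@,,@,,@,,,@,@,,,,@,
7) ,,@@,,@,,@,,@@,,,,@@@,,@
8) @,,,@,,@,,@,,,@@@,,@,@,,
9) ,@@,,@,,@,,@@,,@,@,,,,@,
10) ,,,@,,@,,@,,,@,,,,@@@,,@
11) @@,,@,,@,,@@,,@@@,,@,@,,
12) ,,@,,@,,@,,,@,,@,@,,,,@,
13) @,,@,,@,,@@,,@,,,,@@@,,@
14) ,@,,@,,@,,,@,,@@@,,@,@,,
15) ,,@,,@,,@@,,@,,@,@,,,,@@
16) @,,@,,@,,,@,,@,,,,@@@,,,
17) ,@,,@,,@@,,@,,@@@,,@,@@,
18) ,,@,,@,,,@,,@,,@,@,,,,,@

0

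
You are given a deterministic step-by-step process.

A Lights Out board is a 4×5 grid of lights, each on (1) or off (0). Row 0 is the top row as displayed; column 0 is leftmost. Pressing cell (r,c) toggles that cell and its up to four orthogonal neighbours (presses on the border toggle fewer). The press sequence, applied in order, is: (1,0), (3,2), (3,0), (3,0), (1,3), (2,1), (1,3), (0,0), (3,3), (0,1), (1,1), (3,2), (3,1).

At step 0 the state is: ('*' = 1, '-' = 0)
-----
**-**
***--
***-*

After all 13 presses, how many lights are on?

12

k=0  -----
**-**
***--
***-*
k=1  *----
---**
-**--
***-*
k=2  *----
---**
-*---
*--**
k=3  *----
---**
**---
-*-**
k=4  *----
---**
-*---
*--**
k=5  *--*-
--*--
-*-*-
*--**
k=6  *--*-
-**--
*-**-
**-**
k=7  *----
-*-**
*-*--
**-**
k=8  -*---
**-**
*-*--
**-**
k=9  -*---
**-**
*-**-
***--
k=10  *-*--
*--**
*-**-
***--
k=11  ***--
-****
****-
***--
k=12  ***--
-****
**-*-
*--*-
k=13  ***--
-****
*--*-
-***-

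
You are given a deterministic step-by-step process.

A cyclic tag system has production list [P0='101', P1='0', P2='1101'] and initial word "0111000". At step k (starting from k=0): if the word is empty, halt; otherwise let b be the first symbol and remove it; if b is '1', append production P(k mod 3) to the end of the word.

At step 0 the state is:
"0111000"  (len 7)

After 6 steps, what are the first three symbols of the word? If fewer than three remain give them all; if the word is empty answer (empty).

k=0  "0111000"  (len 7)
k=1  "111000"  (len 6)
k=2  "110000"  (len 6)
k=3  "100001101"  (len 9)
k=4  "00001101101"  (len 11)
k=5  "0001101101"  (len 10)
k=6  "001101101"  (len 9)

001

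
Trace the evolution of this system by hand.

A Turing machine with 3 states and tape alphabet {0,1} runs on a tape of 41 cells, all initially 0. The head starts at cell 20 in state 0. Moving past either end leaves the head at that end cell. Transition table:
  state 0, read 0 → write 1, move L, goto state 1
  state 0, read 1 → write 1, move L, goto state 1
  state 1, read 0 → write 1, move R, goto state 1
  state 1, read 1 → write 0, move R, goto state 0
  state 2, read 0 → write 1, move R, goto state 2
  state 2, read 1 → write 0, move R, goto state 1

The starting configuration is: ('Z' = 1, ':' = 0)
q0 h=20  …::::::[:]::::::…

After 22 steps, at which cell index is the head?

gen 0: q0 h=20  …::::::[:]::::::…
gen 1: q1 h=19  …::::::[:]Z:::::…
gen 2: q1 h=20  …:::::Z[Z]::::::…
gen 3: q0 h=21  …::::Z:[:]::::::…
gen 4: q1 h=20  …:::::Z[:]Z:::::…
gen 5: q1 h=21  …::::ZZ[Z]::::::…
gen 6: q0 h=22  …:::ZZ:[:]::::::…
gen 7: q1 h=21  …::::ZZ[:]Z:::::…
gen 8: q1 h=22  …:::ZZZ[Z]::::::…
gen 9: q0 h=23  …::ZZZ:[:]::::::…
gen 10: q1 h=22  …:::ZZZ[:]Z:::::…
gen 11: q1 h=23  …::ZZZZ[Z]::::::…
gen 12: q0 h=24  …:ZZZZ:[:]::::::…
gen 13: q1 h=23  …::ZZZZ[:]Z:::::…
gen 14: q1 h=24  …:ZZZZZ[Z]::::::…
gen 15: q0 h=25  …ZZZZZ:[:]::::::…
gen 16: q1 h=24  …:ZZZZZ[:]Z:::::…
gen 17: q1 h=25  …ZZZZZZ[Z]::::::…
gen 18: q0 h=26  …ZZZZZ:[:]::::::…
gen 19: q1 h=25  …ZZZZZZ[:]Z:::::…
gen 20: q1 h=26  …ZZZZZZ[Z]::::::…
gen 21: q0 h=27  …ZZZZZ:[:]::::::…
gen 22: q1 h=26  …ZZZZZZ[:]Z:::::…

26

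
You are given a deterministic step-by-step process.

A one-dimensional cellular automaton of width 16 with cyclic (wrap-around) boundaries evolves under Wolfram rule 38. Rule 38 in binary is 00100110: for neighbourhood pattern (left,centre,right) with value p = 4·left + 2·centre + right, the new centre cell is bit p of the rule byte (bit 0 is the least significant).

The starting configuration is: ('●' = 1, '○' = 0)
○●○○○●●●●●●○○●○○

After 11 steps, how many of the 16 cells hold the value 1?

5

t=0: ○●○○○●●●●●●○○●○○
t=1: ●●○○●○○○○○○○●●○○
t=2: ○○○●●○○○○○○●○○○●
t=3: ○○●○○○○○○○●●○○●●
t=4: ○●●○○○○○○●○○○●○○
t=5: ●○○○○○○○●●○○●●○○
t=6: ●○○○○○○●○○○●○○○●
t=7: ○○○○○○●●○○●●○○●○
t=8: ○○○○○●○○○●○○○●●○
t=9: ○○○○●●○○●●○○●○○○
t=10: ○○○●○○○●○○○●●○○○
t=11: ○○●●○○●●○○●○○○○○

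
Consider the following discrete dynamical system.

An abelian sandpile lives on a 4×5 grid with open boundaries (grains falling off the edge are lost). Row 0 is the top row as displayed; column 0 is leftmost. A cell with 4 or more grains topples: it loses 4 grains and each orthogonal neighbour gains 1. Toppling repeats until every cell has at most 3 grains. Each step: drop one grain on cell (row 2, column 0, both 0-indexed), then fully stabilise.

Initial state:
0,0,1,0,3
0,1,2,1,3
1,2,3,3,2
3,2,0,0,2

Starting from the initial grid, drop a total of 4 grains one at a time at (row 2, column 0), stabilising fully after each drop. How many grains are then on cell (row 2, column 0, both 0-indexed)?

gen 0: 0,0,1,0,3
0,1,2,1,3
1,2,3,3,2
3,2,0,0,2
gen 1: 0,0,1,0,3
0,1,2,1,3
2,2,3,3,2
3,2,0,0,2
gen 2: 0,0,1,0,3
0,1,2,1,3
3,2,3,3,2
3,2,0,0,2
gen 3: 0,0,1,0,3
1,1,2,1,3
1,3,3,3,2
0,3,0,0,2
gen 4: 0,0,1,0,3
1,1,2,1,3
2,3,3,3,2
0,3,0,0,2

2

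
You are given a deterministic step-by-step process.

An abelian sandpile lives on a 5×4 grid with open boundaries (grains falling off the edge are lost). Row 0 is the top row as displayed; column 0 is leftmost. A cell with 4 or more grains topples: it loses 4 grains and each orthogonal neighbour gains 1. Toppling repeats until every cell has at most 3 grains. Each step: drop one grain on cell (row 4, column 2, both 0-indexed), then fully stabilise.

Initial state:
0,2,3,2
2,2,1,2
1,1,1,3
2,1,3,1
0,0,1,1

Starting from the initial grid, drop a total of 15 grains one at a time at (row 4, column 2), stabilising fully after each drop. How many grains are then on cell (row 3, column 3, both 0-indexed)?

0) 0,2,3,2
2,2,1,2
1,1,1,3
2,1,3,1
0,0,1,1
1) 0,2,3,2
2,2,1,2
1,1,1,3
2,1,3,1
0,0,2,1
2) 0,2,3,2
2,2,1,2
1,1,1,3
2,1,3,1
0,0,3,1
3) 0,2,3,2
2,2,1,2
1,1,2,3
2,2,0,2
0,1,1,2
4) 0,2,3,2
2,2,1,2
1,1,2,3
2,2,0,2
0,1,2,2
5) 0,2,3,2
2,2,1,2
1,1,2,3
2,2,0,2
0,1,3,2
6) 0,2,3,2
2,2,1,2
1,1,2,3
2,2,1,2
0,2,0,3
7) 0,2,3,2
2,2,1,2
1,1,2,3
2,2,1,2
0,2,1,3
8) 0,2,3,2
2,2,1,2
1,1,2,3
2,2,1,2
0,2,2,3
9) 0,2,3,2
2,2,1,2
1,1,2,3
2,2,1,2
0,2,3,3
10) 0,2,3,2
2,2,1,2
1,1,2,3
2,2,2,3
0,3,1,0
11) 0,2,3,2
2,2,1,2
1,1,2,3
2,2,2,3
0,3,2,0
12) 0,2,3,2
2,2,1,2
1,1,2,3
2,2,2,3
0,3,3,0
13) 0,2,3,2
2,2,1,2
1,1,2,3
2,3,3,3
1,0,1,1
14) 0,2,3,2
2,2,1,2
1,1,2,3
2,3,3,3
1,0,2,1
15) 0,2,3,2
2,2,1,2
1,1,2,3
2,3,3,3
1,0,3,1

3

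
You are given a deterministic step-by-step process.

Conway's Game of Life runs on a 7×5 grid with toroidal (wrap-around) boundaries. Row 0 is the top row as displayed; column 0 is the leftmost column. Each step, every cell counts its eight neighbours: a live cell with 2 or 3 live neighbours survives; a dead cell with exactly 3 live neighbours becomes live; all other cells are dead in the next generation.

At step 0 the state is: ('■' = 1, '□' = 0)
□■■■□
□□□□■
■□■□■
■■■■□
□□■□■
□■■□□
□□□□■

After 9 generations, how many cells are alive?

k=0  □■■■□
□□□□■
■□■□■
■■■■□
□□■□■
□■■□□
□□□□■
k=1  ■□■■■
□□□□■
□□■□□
□□□□□
□□□□■
■■■□□
■□□□□
k=2  ■■□■□
■■■□■
□□□□□
□□□□□
■■□□□
■■□□■
□□□□□
k=3  □□□■□
□□■■■
■■□□□
□□□□□
□■□□■
□■□□■
□□■□□
k=4  □□□□■
■■■■■
■■■■■
□■□□□
□□□□□
□■■■□
□□■■□
k=5  □□□□□
□□□□□
□□□□□
□■□■■
□■□□□
□■□■□
□■□□■
k=6  □□□□□
□□□□□
□□□□□
■□■□□
□■□■■
□■□□□
■□■□□
k=7  □□□□□
□□□□□
□□□□□
■■■■■
□■□■■
□■□■■
□■□□□
k=8  □□□□□
□□□□□
■■■■■
□■□□□
□□□□□
□■□■■
■□■□□
k=9  □□□□□
■■■■■
■■■■■
□■□■■
■□■□□
■■■■■
■■■■■

25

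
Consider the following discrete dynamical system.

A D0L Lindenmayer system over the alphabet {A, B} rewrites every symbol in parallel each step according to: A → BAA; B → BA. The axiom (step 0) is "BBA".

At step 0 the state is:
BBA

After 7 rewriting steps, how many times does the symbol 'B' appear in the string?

843

t=0: BBA
t=1: BABABAA
t=2: BABAABABAABABAABAA
t=3: BABAABABAABAABABAABABAABAABABAABABAABAABABAABAA
t=4: BABAABABAABAABABAABABAABAABABAABAABABAABABAABAABABAABABAAB…BAABABAABABAABAABABAABABAABAABABAABAABABAABABAABAABABAABAA  (len 123)
t=5: BABAABABAABAABABAABABAABAABABAABAABABAABABAABAABABAABABAAB…BAABABAABABAABAABABAABABAABAABABAABAABABAABABAABAABABAABAA  (len 322)
t=6: BABAABABAABAABABAABABAABAABABAABAABABAABABAABAABABAABABAAB…BAABABAABABAABAABABAABABAABAABABAABAABABAABABAABAABABAABAA  (len 843)
t=7: BABAABABAABAABABAABABAABAABABAABAABABAABABAABAABABAABABAAB…BAABABAABABAABAABABAABABAABAABABAABAABABAABABAABAABABAABAA  (len 2207)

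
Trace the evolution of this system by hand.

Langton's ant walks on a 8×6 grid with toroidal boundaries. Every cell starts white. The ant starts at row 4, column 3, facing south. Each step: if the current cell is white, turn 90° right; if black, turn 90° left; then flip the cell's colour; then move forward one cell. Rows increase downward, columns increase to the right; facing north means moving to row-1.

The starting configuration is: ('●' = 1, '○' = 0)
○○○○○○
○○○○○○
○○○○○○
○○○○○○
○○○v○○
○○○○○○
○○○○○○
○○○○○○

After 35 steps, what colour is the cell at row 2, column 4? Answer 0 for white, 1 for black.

[0] ○○○○○○
○○○○○○
○○○○○○
○○○○○○
○○○v○○
○○○○○○
○○○○○○
○○○○○○
[1] ○○○○○○
○○○○○○
○○○○○○
○○○○○○
○○<●○○
○○○○○○
○○○○○○
○○○○○○
[2] ○○○○○○
○○○○○○
○○○○○○
○○^○○○
○○●●○○
○○○○○○
○○○○○○
○○○○○○
[3] ○○○○○○
○○○○○○
○○○○○○
○○●>○○
○○●●○○
○○○○○○
○○○○○○
○○○○○○
[4] ○○○○○○
○○○○○○
○○○○○○
○○●●○○
○○●v○○
○○○○○○
○○○○○○
○○○○○○
[5] ○○○○○○
○○○○○○
○○○○○○
○○●●○○
○○●○>○
○○○○○○
○○○○○○
○○○○○○
[6] ○○○○○○
○○○○○○
○○○○○○
○○●●○○
○○●○●○
○○○○v○
○○○○○○
○○○○○○
[7] ○○○○○○
○○○○○○
○○○○○○
○○●●○○
○○●○●○
○○○<●○
○○○○○○
○○○○○○
[8] ○○○○○○
○○○○○○
○○○○○○
○○●●○○
○○●^●○
○○○●●○
○○○○○○
○○○○○○
[9] ○○○○○○
○○○○○○
○○○○○○
○○●●○○
○○●●>○
○○○●●○
○○○○○○
○○○○○○
[10] ○○○○○○
○○○○○○
○○○○○○
○○●●^○
○○●●○○
○○○●●○
○○○○○○
○○○○○○
[11] ○○○○○○
○○○○○○
○○○○○○
○○●●●>
○○●●○○
○○○●●○
○○○○○○
○○○○○○
[12] ○○○○○○
○○○○○○
○○○○○○
○○●●●●
○○●●○v
○○○●●○
○○○○○○
○○○○○○
[13] ○○○○○○
○○○○○○
○○○○○○
○○●●●●
○○●●<●
○○○●●○
○○○○○○
○○○○○○
[14] ○○○○○○
○○○○○○
○○○○○○
○○●●^●
○○●●●●
○○○●●○
○○○○○○
○○○○○○
[15] ○○○○○○
○○○○○○
○○○○○○
○○●<○●
○○●●●●
○○○●●○
○○○○○○
○○○○○○
[16] ○○○○○○
○○○○○○
○○○○○○
○○●○○●
○○●v●●
○○○●●○
○○○○○○
○○○○○○
[17] ○○○○○○
○○○○○○
○○○○○○
○○●○○●
○○●○>●
○○○●●○
○○○○○○
○○○○○○
[18] ○○○○○○
○○○○○○
○○○○○○
○○●○^●
○○●○○●
○○○●●○
○○○○○○
○○○○○○
[19] ○○○○○○
○○○○○○
○○○○○○
○○●○●>
○○●○○●
○○○●●○
○○○○○○
○○○○○○
[20] ○○○○○○
○○○○○○
○○○○○^
○○●○●○
○○●○○●
○○○●●○
○○○○○○
○○○○○○
[21] ○○○○○○
○○○○○○
>○○○○●
○○●○●○
○○●○○●
○○○●●○
○○○○○○
○○○○○○
[22] ○○○○○○
○○○○○○
●○○○○●
v○●○●○
○○●○○●
○○○●●○
○○○○○○
○○○○○○
[23] ○○○○○○
○○○○○○
●○○○○●
●○●○●<
○○●○○●
○○○●●○
○○○○○○
○○○○○○
[24] ○○○○○○
○○○○○○
●○○○○^
●○●○●●
○○●○○●
○○○●●○
○○○○○○
○○○○○○
[25] ○○○○○○
○○○○○○
●○○○<○
●○●○●●
○○●○○●
○○○●●○
○○○○○○
○○○○○○
[26] ○○○○○○
○○○○^○
●○○○●○
●○●○●●
○○●○○●
○○○●●○
○○○○○○
○○○○○○
[27] ○○○○○○
○○○○●>
●○○○●○
●○●○●●
○○●○○●
○○○●●○
○○○○○○
○○○○○○
[28] ○○○○○○
○○○○●●
●○○○●v
●○●○●●
○○●○○●
○○○●●○
○○○○○○
○○○○○○
[29] ○○○○○○
○○○○●●
●○○○<●
●○●○●●
○○●○○●
○○○●●○
○○○○○○
○○○○○○
[30] ○○○○○○
○○○○●●
●○○○○●
●○●○v●
○○●○○●
○○○●●○
○○○○○○
○○○○○○
[31] ○○○○○○
○○○○●●
●○○○○●
●○●○○>
○○●○○●
○○○●●○
○○○○○○
○○○○○○
[32] ○○○○○○
○○○○●●
●○○○○^
●○●○○○
○○●○○●
○○○●●○
○○○○○○
○○○○○○
[33] ○○○○○○
○○○○●●
●○○○<○
●○●○○○
○○●○○●
○○○●●○
○○○○○○
○○○○○○
[34] ○○○○○○
○○○○^●
●○○○●○
●○●○○○
○○●○○●
○○○●●○
○○○○○○
○○○○○○
[35] ○○○○○○
○○○<○●
●○○○●○
●○●○○○
○○●○○●
○○○●●○
○○○○○○
○○○○○○

1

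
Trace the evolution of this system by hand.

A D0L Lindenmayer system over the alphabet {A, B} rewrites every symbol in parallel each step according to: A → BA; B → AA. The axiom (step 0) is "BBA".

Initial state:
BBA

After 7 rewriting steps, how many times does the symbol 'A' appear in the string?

257

gen 0: BBA
gen 1: AAAABA
gen 2: BABABABAAABA
gen 3: AABAAABAAABAAABABABAAABA
gen 4: BABAAABABABAAABABABAAABABABAAABAAABAAABABABAAABA
gen 5: AABAAABABABAAABAAABAAABABABAAABAAABAAABABABAAABAAABAAABABABAAABABABAAABABABAAABAAABAAABABABAAABA
gen 6: BABAAABABABAAABAAABAAABABABAAABABABAAABABABAAABAAABAAABABA…BABABAAABAAABAAABABABAAABABABAAABABABAAABAAABAAABABABAAABA  (len 192)
gen 7: AABAAABABABAAABAAABAAABABABAAABABABAAABABABAAABAAABAAABABA…BABABAAABAAABAAABABABAAABABABAAABABABAAABAAABAAABABABAAABA  (len 384)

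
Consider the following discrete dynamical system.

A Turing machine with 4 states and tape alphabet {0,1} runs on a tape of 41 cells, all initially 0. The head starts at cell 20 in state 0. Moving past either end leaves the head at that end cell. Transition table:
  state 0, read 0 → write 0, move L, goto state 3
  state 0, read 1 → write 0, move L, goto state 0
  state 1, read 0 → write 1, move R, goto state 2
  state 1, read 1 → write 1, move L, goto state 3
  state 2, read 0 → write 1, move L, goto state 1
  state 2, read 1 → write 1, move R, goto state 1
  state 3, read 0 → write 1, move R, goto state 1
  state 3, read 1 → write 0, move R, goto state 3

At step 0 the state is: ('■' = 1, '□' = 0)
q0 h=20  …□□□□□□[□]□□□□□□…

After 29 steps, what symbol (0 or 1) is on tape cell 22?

0

[0] q0 h=20  …□□□□□□[□]□□□□□□…
[1] q3 h=19  …□□□□□□[□]□□□□□□…
[2] q1 h=20  …□□□□□■[□]□□□□□□…
[3] q2 h=21  …□□□□■■[□]□□□□□□…
[4] q1 h=20  …□□□□□■[■]■□□□□□…
[5] q3 h=19  …□□□□□□[■]■■□□□□…
[6] q3 h=20  …□□□□□□[■]■□□□□□…
[7] q3 h=21  …□□□□□□[■]□□□□□□…
[8] q3 h=22  …□□□□□□[□]□□□□□□…
[9] q1 h=23  …□□□□□■[□]□□□□□□…
[10] q2 h=24  …□□□□■■[□]□□□□□□…
[11] q1 h=23  …□□□□□■[■]■□□□□□…
[12] q3 h=22  …□□□□□□[■]■■□□□□…
[13] q3 h=23  …□□□□□□[■]■□□□□□…
[14] q3 h=24  …□□□□□□[■]□□□□□□…
[15] q3 h=25  …□□□□□□[□]□□□□□□…
[16] q1 h=26  …□□□□□■[□]□□□□□□…
[17] q2 h=27  …□□□□■■[□]□□□□□□…
[18] q1 h=26  …□□□□□■[■]■□□□□□…
[19] q3 h=25  …□□□□□□[■]■■□□□□…
[20] q3 h=26  …□□□□□□[■]■□□□□□…
[21] q3 h=27  …□□□□□□[■]□□□□□□…
[22] q3 h=28  …□□□□□□[□]□□□□□□…
[23] q1 h=29  …□□□□□■[□]□□□□□□…
[24] q2 h=30  …□□□□■■[□]□□□□□□…
[25] q1 h=29  …□□□□□■[■]■□□□□□…
[26] q3 h=28  …□□□□□□[■]■■□□□□…
[27] q3 h=29  …□□□□□□[■]■□□□□□…
[28] q3 h=30  …□□□□□□[■]□□□□□□…
[29] q3 h=31  …□□□□□□[□]□□□□□□…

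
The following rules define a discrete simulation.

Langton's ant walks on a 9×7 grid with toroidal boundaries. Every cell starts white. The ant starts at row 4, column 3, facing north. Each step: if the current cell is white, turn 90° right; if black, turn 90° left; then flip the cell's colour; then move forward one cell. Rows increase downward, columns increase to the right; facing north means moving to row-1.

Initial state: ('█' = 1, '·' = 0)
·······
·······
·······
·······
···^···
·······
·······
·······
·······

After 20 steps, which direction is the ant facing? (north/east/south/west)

south

gen 0: ·······
·······
·······
·······
···^···
·······
·······
·······
·······
gen 1: ·······
·······
·······
·······
···█>··
·······
·······
·······
·······
gen 2: ·······
·······
·······
·······
···██··
····v··
·······
·······
·······
gen 3: ·······
·······
·······
·······
···██··
···<█··
·······
·······
·······
gen 4: ·······
·······
·······
·······
···^█··
···██··
·······
·······
·······
gen 5: ·······
·······
·······
·······
··<·█··
···██··
·······
·······
·······
gen 6: ·······
·······
·······
··^····
··█·█··
···██··
·······
·······
·······
gen 7: ·······
·······
·······
··█>···
··█·█··
···██··
·······
·······
·······
gen 8: ·······
·······
·······
··██···
··█v█··
···██··
·······
·······
·······
gen 9: ·······
·······
·······
··██···
··<██··
···██··
·······
·······
·······
gen 10: ·······
·······
·······
··██···
···██··
··v██··
·······
·······
·······
gen 11: ·······
·······
·······
··██···
···██··
·<███··
·······
·······
·······
gen 12: ·······
·······
·······
··██···
·^·██··
·████··
·······
·······
·······
gen 13: ·······
·······
·······
··██···
·█>██··
·████··
·······
·······
·······
gen 14: ·······
·······
·······
··██···
·████··
·█v██··
·······
·······
·······
gen 15: ·······
·······
·······
··██···
·████··
·█·>█··
·······
·······
·······
gen 16: ·······
·······
·······
··██···
·██^█··
·█··█··
·······
·······
·······
gen 17: ·······
·······
·······
··██···
·█<·█··
·█··█··
·······
·······
·······
gen 18: ·······
·······
·······
··██···
·█··█··
·█v·█··
·······
·······
·······
gen 19: ·······
·······
·······
··██···
·█··█··
·<█·█··
·······
·······
·······
gen 20: ·······
·······
·······
··██···
·█··█··
··█·█··
·v·····
·······
·······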